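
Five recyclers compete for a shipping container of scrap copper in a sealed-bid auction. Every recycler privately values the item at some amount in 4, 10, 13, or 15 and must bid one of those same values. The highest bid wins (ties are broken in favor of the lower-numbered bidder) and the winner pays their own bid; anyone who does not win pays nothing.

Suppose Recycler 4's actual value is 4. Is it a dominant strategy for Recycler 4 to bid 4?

Yes

Check each profile of the others' bids and compare truth against every alternative bid.
Others bid (4, 4, 4, 4): truth gives 0, best alternative gives -6.
Others bid (4, 4, 4, 10): truth gives 0, best alternative gives -6.
Others bid (4, 4, 4, 13): truth gives 0, best alternative gives 0.
Others bid (4, 4, 4, 15): truth gives 0, best alternative gives 0.
Others bid (4, 4, 10, 4): truth gives 0, best alternative gives 0.
Others bid (4, 4, 10, 10): truth gives 0, best alternative gives 0.
(Remaining 250 profiles checked similarly; truth is weakly best in each.)
In every case the truthful bid is at least as good as any alternative, so it is a dominant strategy.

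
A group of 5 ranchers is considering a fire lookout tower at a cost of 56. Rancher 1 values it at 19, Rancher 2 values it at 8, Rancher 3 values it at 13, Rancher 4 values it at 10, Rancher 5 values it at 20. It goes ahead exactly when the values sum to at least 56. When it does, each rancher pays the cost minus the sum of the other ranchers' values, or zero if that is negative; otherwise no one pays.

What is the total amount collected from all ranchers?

11

Total value 70 ≥ cost 56, so it is built.
Rancher 1: others sum to 51; max(0, 56 - 51) = 5.
Rancher 2: others sum to 62; max(0, 56 - 62) = 0.
Rancher 3: others sum to 57; max(0, 56 - 57) = 0.
Rancher 4: others sum to 60; max(0, 56 - 60) = 0.
Rancher 5: others sum to 50; max(0, 56 - 50) = 6.
Total collected = 5 + 0 + 0 + 0 + 6 = 11.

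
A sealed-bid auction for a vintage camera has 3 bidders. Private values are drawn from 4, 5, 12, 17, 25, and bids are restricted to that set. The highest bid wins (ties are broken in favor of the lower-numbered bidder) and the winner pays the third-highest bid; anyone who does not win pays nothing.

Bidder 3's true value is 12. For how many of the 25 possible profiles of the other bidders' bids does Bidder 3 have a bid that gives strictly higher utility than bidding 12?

Others bid (4, 12): truth gives 0; bid 17 gives 8 > 0. Violating.
Others bid (4, 17): truth gives 0; bid 25 gives 8 > 0. Violating.
Others bid (5, 12): truth gives 0; bid 17 gives 7 > 0. Violating.
Others bid (5, 17): truth gives 0; bid 25 gives 7 > 0. Violating.
Others bid (4, 4): truth gives 8; no alternative beats it.
Others bid (4, 5): truth gives 8; no alternative beats it.
(Checking all 25 profiles: 8 have a profitable deviation, 17 do not.)

8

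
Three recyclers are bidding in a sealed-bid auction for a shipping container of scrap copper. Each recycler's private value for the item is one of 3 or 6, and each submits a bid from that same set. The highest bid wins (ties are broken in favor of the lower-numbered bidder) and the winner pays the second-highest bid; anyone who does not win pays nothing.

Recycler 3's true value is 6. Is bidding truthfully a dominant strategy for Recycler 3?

Yes

Check each profile of the others' bids and compare truth against every alternative bid.
Others bid (3, 3): truth gives 3, best alternative gives 0.
Others bid (3, 6): truth gives 0, best alternative gives 0.
Others bid (6, 3): truth gives 0, best alternative gives 0.
Others bid (6, 6): truth gives 0, best alternative gives 0.
In every case the truthful bid is at least as good as any alternative, so it is a dominant strategy.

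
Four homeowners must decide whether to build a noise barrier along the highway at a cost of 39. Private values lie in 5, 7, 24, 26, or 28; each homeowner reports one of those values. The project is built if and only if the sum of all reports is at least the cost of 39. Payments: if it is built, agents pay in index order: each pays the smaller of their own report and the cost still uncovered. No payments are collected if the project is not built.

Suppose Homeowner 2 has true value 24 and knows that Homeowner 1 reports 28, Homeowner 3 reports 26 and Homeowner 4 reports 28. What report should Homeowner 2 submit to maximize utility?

Report 5: project built, pays 5, utility 24 - 5 = 19.
Report 7: project built, pays 7, utility 24 - 7 = 17.
Report 24: project built, pays 11, utility 24 - 11 = 13.
Report 26: project built, pays 11, utility 24 - 11 = 13.
Report 28: project built, pays 11, utility 24 - 11 = 13.
The best choice is 5 with utility 19.

5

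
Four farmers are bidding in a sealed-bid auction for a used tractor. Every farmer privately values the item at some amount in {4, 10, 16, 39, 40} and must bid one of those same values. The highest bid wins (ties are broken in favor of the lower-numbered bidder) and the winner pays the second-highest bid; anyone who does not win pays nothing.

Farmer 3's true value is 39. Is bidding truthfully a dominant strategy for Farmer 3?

Check each profile of the others' bids and compare truth against every alternative bid.
Others bid (4, 4, 4): truth gives 35, best alternative gives 35.
Others bid (4, 4, 10): truth gives 29, best alternative gives 29.
Others bid (4, 10, 4): truth gives 29, best alternative gives 29.
Others bid (4, 10, 10): truth gives 29, best alternative gives 29.
Others bid (10, 4, 4): truth gives 29, best alternative gives 29.
Others bid (10, 4, 10): truth gives 29, best alternative gives 29.
(Remaining 119 profiles checked similarly; truth is weakly best in each.)
In every case the truthful bid is at least as good as any alternative, so it is a dominant strategy.

Yes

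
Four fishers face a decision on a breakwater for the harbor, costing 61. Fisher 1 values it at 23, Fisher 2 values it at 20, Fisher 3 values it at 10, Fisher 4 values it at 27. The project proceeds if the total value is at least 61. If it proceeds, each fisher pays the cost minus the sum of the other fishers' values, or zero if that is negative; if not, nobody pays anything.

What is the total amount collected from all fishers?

13

Total value 80 ≥ cost 61, so it is built.
Fisher 1: others sum to 57; max(0, 61 - 57) = 4.
Fisher 2: others sum to 60; max(0, 61 - 60) = 1.
Fisher 3: others sum to 70; max(0, 61 - 70) = 0.
Fisher 4: others sum to 53; max(0, 61 - 53) = 8.
Total collected = 4 + 1 + 0 + 8 = 13.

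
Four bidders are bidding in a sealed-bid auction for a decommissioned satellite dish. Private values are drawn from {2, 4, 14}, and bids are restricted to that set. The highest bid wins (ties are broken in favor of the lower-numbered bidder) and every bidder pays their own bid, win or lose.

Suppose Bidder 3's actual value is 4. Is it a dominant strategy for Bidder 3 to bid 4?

Consider the case where Bidder 1 bids 2, Bidder 2 bids 2 and Bidder 4 bids 14.
Truthful bid 4: loses but pays 4, utility -4.
Bid 2 instead: loses but pays 2, utility -2.
Since -2 > -4, bidding 2 is strictly better here, so truthful bidding is not dominant.

No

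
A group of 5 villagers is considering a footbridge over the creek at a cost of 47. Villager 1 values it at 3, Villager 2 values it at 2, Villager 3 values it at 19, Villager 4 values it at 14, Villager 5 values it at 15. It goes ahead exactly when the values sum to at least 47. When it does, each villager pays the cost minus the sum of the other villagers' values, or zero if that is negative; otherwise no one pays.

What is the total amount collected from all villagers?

Total value 53 ≥ cost 47, so it is built.
Villager 1: others sum to 50; max(0, 47 - 50) = 0.
Villager 2: others sum to 51; max(0, 47 - 51) = 0.
Villager 3: others sum to 34; max(0, 47 - 34) = 13.
Villager 4: others sum to 39; max(0, 47 - 39) = 8.
Villager 5: others sum to 38; max(0, 47 - 38) = 9.
Total collected = 0 + 0 + 13 + 8 + 9 = 30.

30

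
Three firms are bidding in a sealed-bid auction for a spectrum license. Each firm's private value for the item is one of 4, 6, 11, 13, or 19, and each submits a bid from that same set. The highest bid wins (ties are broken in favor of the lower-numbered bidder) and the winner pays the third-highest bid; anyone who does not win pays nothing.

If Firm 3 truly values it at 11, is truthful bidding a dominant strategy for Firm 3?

Consider the case where Firm 1 bids 4 and Firm 2 bids 11.
Truthful bid 11: loses, pays 0, utility 0.
Bid 13 instead: wins, pays 4, utility 11 - 4 = 7.
Since 7 > 0, bidding 13 is strictly better here, so truthful bidding is not dominant.

No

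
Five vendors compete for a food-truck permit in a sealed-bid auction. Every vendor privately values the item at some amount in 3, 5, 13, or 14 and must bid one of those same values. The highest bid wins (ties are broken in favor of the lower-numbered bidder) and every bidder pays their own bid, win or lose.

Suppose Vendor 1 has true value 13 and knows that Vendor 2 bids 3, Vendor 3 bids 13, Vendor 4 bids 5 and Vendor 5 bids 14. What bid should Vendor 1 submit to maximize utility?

Bid 3: loses but pays 3, utility -3.
Bid 5: loses but pays 5, utility -5.
Bid 13: loses but pays 13, utility -13.
Bid 14: wins, pays 14, utility 13 - 14 = -1.
The best choice is 14 with utility -1.

14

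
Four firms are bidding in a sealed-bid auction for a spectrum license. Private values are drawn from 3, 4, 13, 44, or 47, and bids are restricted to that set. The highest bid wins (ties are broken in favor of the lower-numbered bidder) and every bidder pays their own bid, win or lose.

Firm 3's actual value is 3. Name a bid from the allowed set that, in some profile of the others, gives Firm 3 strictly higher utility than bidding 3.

Suppose Firm 1 bids 3, Firm 2 bids 3 and Firm 4 bids 3.
Bid 3: loses but pays 3, utility -3.
Bid 4: wins, pays 4, utility 3 - 4 = -1.
So bidding 4 beats truth here (-1 > -3).

4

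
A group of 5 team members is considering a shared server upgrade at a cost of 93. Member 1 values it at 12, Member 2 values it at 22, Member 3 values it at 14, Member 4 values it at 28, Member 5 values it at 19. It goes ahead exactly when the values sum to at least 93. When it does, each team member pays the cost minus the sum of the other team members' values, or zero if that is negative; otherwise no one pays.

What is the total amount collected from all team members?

Total value 95 ≥ cost 93, so it is built.
Member 1: others sum to 83; max(0, 93 - 83) = 10.
Member 2: others sum to 73; max(0, 93 - 73) = 20.
Member 3: others sum to 81; max(0, 93 - 81) = 12.
Member 4: others sum to 67; max(0, 93 - 67) = 26.
Member 5: others sum to 76; max(0, 93 - 76) = 17.
Total collected = 10 + 20 + 12 + 26 + 17 = 85.

85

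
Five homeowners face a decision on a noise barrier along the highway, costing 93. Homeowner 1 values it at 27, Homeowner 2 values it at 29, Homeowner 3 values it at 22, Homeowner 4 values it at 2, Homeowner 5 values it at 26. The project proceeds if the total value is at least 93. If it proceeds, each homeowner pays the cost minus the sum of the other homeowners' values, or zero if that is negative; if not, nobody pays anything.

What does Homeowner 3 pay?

Total value 106 ≥ cost 93, so the project is built.
The other homeowners' values sum to 84.
Cost minus that sum is 93 - 84 = 9.

9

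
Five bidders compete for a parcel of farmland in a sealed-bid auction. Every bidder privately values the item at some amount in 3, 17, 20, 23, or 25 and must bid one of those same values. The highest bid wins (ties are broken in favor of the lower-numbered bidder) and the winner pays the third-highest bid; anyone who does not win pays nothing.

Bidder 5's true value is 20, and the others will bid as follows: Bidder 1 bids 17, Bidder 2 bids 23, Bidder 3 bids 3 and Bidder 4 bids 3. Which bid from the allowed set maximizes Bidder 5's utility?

25

Bid 3: loses, pays 0, utility 0.
Bid 17: loses, pays 0, utility 0.
Bid 20: loses, pays 0, utility 0.
Bid 23: loses, pays 0, utility 0.
Bid 25: wins, pays 17, utility 20 - 17 = 3.
The best choice is 25 with utility 3.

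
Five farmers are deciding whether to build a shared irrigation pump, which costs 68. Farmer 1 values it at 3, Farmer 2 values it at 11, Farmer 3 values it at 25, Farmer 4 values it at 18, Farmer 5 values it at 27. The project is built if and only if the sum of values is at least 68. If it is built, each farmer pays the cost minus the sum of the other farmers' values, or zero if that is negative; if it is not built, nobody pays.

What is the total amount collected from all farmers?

Total value 84 ≥ cost 68, so it is built.
Farmer 1: others sum to 81; max(0, 68 - 81) = 0.
Farmer 2: others sum to 73; max(0, 68 - 73) = 0.
Farmer 3: others sum to 59; max(0, 68 - 59) = 9.
Farmer 4: others sum to 66; max(0, 68 - 66) = 2.
Farmer 5: others sum to 57; max(0, 68 - 57) = 11.
Total collected = 0 + 0 + 9 + 2 + 11 = 22.

22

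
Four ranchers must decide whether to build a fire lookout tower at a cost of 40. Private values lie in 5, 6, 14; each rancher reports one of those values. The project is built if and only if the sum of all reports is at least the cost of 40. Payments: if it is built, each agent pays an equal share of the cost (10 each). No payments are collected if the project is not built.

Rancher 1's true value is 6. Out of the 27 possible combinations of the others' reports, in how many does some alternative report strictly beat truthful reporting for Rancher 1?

Others report (6, 14, 14): truth gives -4; report 5 gives 0 > -4. Violating.
Others report (14, 6, 14): truth gives -4; report 5 gives 0 > -4. Violating.
Others report (14, 14, 6): truth gives -4; report 5 gives 0 > -4. Violating.
Others report (5, 5, 5): truth gives 0; no alternative beats it.
Others report (5, 5, 6): truth gives 0; no alternative beats it.
(Checking all 27 profiles: 3 have a profitable deviation, 24 do not.)

3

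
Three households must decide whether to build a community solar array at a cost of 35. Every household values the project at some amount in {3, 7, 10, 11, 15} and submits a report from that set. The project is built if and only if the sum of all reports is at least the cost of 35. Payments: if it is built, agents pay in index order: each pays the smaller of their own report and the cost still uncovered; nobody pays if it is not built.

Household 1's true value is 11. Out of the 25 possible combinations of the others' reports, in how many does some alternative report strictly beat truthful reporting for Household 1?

5

Others report (10, 15): truth gives 0; report 10 gives 1 > 0. Violating.
Others report (11, 15): truth gives 0; report 10 gives 1 > 0. Violating.
Others report (15, 10): truth gives 0; report 10 gives 1 > 0. Violating.
Others report (15, 11): truth gives 0; report 10 gives 1 > 0. Violating.
Others report (3, 3): truth gives 0; no alternative beats it.
Others report (3, 7): truth gives 0; no alternative beats it.
(Checking all 25 profiles: 5 have a profitable deviation, 20 do not.)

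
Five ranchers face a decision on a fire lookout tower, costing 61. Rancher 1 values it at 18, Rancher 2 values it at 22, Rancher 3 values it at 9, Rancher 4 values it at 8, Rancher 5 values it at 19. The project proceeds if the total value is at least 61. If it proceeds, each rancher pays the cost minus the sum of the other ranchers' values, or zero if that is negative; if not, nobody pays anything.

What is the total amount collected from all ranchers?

Total value 76 ≥ cost 61, so it is built.
Rancher 1: others sum to 58; max(0, 61 - 58) = 3.
Rancher 2: others sum to 54; max(0, 61 - 54) = 7.
Rancher 3: others sum to 67; max(0, 61 - 67) = 0.
Rancher 4: others sum to 68; max(0, 61 - 68) = 0.
Rancher 5: others sum to 57; max(0, 61 - 57) = 4.
Total collected = 3 + 7 + 0 + 0 + 4 = 14.

14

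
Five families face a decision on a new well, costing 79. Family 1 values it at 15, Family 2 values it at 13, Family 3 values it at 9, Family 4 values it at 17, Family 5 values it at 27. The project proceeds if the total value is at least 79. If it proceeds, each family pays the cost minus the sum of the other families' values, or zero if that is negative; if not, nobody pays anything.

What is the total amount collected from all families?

71

Total value 81 ≥ cost 79, so it is built.
Family 1: others sum to 66; max(0, 79 - 66) = 13.
Family 2: others sum to 68; max(0, 79 - 68) = 11.
Family 3: others sum to 72; max(0, 79 - 72) = 7.
Family 4: others sum to 64; max(0, 79 - 64) = 15.
Family 5: others sum to 54; max(0, 79 - 54) = 25.
Total collected = 13 + 11 + 7 + 15 + 25 = 71.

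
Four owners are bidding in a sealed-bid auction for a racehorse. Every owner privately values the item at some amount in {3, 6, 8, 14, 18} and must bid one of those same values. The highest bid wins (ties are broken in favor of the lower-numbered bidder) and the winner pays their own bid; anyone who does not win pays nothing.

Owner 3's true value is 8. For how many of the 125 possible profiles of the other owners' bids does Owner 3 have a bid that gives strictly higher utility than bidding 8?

Others bid (3, 3, 3): truth gives 0; bid 6 gives 2 > 0. Violating.
Others bid (3, 3, 6): truth gives 0; bid 6 gives 2 > 0. Violating.
Others bid (3, 3, 8): truth gives 0; no alternative beats it.
Others bid (3, 3, 14): truth gives 0; no alternative beats it.
(Checking all 125 profiles: 2 have a profitable deviation, 123 do not.)

2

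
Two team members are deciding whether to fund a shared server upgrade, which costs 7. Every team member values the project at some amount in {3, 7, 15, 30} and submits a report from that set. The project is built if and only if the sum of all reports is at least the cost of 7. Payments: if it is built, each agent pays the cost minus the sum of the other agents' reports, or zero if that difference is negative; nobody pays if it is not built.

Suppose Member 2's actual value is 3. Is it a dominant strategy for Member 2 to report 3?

Check each profile of the others' reports and compare truth against every alternative report.
Others report (3): truth gives 0, best alternative gives -1.
Others report (7): truth gives 3, best alternative gives 3.
Others report (15): truth gives 3, best alternative gives 3.
Others report (30): truth gives 3, best alternative gives 3.
In every case the truthful report is at least as good as any alternative, so it is a dominant strategy.

Yes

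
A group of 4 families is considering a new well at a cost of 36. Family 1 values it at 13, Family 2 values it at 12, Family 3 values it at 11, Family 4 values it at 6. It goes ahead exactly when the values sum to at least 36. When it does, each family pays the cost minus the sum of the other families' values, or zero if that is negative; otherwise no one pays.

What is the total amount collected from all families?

18

Total value 42 ≥ cost 36, so it is built.
Family 1: others sum to 29; max(0, 36 - 29) = 7.
Family 2: others sum to 30; max(0, 36 - 30) = 6.
Family 3: others sum to 31; max(0, 36 - 31) = 5.
Family 4: others sum to 36; max(0, 36 - 36) = 0.
Total collected = 7 + 6 + 5 + 0 = 18.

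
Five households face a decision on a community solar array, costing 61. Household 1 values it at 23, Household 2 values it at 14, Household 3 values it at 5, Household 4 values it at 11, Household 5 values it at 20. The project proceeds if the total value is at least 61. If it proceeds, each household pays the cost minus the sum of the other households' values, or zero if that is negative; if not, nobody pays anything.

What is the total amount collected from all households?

21

Total value 73 ≥ cost 61, so it is built.
Household 1: others sum to 50; max(0, 61 - 50) = 11.
Household 2: others sum to 59; max(0, 61 - 59) = 2.
Household 3: others sum to 68; max(0, 61 - 68) = 0.
Household 4: others sum to 62; max(0, 61 - 62) = 0.
Household 5: others sum to 53; max(0, 61 - 53) = 8.
Total collected = 11 + 2 + 0 + 0 + 8 = 21.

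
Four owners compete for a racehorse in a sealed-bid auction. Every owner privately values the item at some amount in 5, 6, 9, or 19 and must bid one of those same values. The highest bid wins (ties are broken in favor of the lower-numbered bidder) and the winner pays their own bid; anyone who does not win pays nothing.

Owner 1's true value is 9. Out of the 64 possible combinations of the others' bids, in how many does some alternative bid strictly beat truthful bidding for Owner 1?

Others bid (5, 5, 5): truth gives 0; bid 5 gives 4 > 0. Violating.
Others bid (5, 5, 6): truth gives 0; bid 6 gives 3 > 0. Violating.
Others bid (5, 6, 5): truth gives 0; bid 6 gives 3 > 0. Violating.
Others bid (5, 6, 6): truth gives 0; bid 6 gives 3 > 0. Violating.
Others bid (5, 5, 9): truth gives 0; no alternative beats it.
Others bid (5, 5, 19): truth gives 0; no alternative beats it.
(Checking all 64 profiles: 8 have a profitable deviation, 56 do not.)

8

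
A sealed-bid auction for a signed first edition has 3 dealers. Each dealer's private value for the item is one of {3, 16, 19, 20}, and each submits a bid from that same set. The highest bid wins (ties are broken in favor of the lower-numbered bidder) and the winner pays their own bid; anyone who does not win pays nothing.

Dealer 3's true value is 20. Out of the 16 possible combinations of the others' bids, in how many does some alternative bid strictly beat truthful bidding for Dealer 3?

Others bid (3, 3): truth gives 0; bid 16 gives 4 > 0. Violating.
Others bid (3, 16): truth gives 0; bid 19 gives 1 > 0. Violating.
Others bid (16, 3): truth gives 0; bid 19 gives 1 > 0. Violating.
Others bid (16, 16): truth gives 0; bid 19 gives 1 > 0. Violating.
Others bid (3, 19): truth gives 0; no alternative beats it.
Others bid (3, 20): truth gives 0; no alternative beats it.
(Checking all 16 profiles: 4 have a profitable deviation, 12 do not.)

4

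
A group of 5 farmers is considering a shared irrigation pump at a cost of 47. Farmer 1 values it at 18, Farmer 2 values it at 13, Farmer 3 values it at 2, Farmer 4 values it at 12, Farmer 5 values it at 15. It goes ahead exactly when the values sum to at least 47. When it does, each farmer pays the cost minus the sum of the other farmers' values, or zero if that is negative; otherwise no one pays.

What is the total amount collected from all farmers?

7

Total value 60 ≥ cost 47, so it is built.
Farmer 1: others sum to 42; max(0, 47 - 42) = 5.
Farmer 2: others sum to 47; max(0, 47 - 47) = 0.
Farmer 3: others sum to 58; max(0, 47 - 58) = 0.
Farmer 4: others sum to 48; max(0, 47 - 48) = 0.
Farmer 5: others sum to 45; max(0, 47 - 45) = 2.
Total collected = 5 + 0 + 0 + 0 + 2 = 7.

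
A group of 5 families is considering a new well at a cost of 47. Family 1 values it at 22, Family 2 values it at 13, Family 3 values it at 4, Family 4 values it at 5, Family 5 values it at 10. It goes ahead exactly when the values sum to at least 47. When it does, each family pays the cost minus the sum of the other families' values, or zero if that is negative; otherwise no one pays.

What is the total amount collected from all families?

24

Total value 54 ≥ cost 47, so it is built.
Family 1: others sum to 32; max(0, 47 - 32) = 15.
Family 2: others sum to 41; max(0, 47 - 41) = 6.
Family 3: others sum to 50; max(0, 47 - 50) = 0.
Family 4: others sum to 49; max(0, 47 - 49) = 0.
Family 5: others sum to 44; max(0, 47 - 44) = 3.
Total collected = 15 + 6 + 0 + 0 + 3 = 24.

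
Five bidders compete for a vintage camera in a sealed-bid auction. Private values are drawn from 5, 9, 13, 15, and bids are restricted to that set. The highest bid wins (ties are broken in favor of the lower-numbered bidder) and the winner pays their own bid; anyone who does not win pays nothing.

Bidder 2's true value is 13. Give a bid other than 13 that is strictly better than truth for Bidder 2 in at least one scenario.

9

Suppose Bidder 1 bids 5, Bidder 3 bids 5, Bidder 4 bids 5 and Bidder 5 bids 5.
Bid 13: wins, pays 13, utility 13 - 13 = 0.
Bid 9: wins, pays 9, utility 13 - 9 = 4.
So bidding 9 beats truth here (4 > 0).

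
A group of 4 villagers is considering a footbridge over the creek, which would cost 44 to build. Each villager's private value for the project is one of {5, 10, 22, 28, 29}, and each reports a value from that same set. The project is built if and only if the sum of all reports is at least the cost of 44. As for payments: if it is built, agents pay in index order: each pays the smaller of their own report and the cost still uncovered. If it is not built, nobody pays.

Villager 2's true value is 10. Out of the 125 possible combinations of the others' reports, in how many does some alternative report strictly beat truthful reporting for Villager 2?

105

Others report (5, 5, 29): truth gives 0; report 5 gives 5 > 0. Violating.
Others report (5, 10, 28): truth gives 0; report 5 gives 5 > 0. Violating.
Others report (5, 10, 29): truth gives 0; report 5 gives 5 > 0. Violating.
Others report (5, 22, 22): truth gives 0; report 5 gives 5 > 0. Violating.
Others report (5, 5, 5): truth gives 0; no alternative beats it.
Others report (5, 5, 10): truth gives 0; no alternative beats it.
(Checking all 125 profiles: 105 have a profitable deviation, 20 do not.)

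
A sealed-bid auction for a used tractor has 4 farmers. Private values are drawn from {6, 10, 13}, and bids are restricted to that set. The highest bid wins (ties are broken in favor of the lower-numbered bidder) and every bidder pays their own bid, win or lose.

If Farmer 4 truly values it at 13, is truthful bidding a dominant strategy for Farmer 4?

No

Consider the case where Farmer 1 bids 6, Farmer 2 bids 6 and Farmer 3 bids 6.
Truthful bid 13: wins, pays 13, utility 13 - 13 = 0.
Bid 10 instead: wins, pays 10, utility 13 - 10 = 3.
Since 3 > 0, bidding 10 is strictly better here, so truthful bidding is not dominant.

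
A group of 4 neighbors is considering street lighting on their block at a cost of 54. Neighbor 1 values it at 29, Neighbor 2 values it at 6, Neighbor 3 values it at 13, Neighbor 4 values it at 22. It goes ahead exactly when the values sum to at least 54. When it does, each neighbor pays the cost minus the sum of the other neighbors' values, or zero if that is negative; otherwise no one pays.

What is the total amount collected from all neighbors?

19

Total value 70 ≥ cost 54, so it is built.
Neighbor 1: others sum to 41; max(0, 54 - 41) = 13.
Neighbor 2: others sum to 64; max(0, 54 - 64) = 0.
Neighbor 3: others sum to 57; max(0, 54 - 57) = 0.
Neighbor 4: others sum to 48; max(0, 54 - 48) = 6.
Total collected = 13 + 0 + 0 + 6 = 19.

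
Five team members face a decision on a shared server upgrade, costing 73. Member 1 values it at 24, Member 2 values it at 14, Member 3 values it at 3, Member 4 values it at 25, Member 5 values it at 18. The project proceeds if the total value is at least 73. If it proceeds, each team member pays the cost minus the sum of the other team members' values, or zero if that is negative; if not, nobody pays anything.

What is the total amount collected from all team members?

Total value 84 ≥ cost 73, so it is built.
Member 1: others sum to 60; max(0, 73 - 60) = 13.
Member 2: others sum to 70; max(0, 73 - 70) = 3.
Member 3: others sum to 81; max(0, 73 - 81) = 0.
Member 4: others sum to 59; max(0, 73 - 59) = 14.
Member 5: others sum to 66; max(0, 73 - 66) = 7.
Total collected = 13 + 3 + 0 + 14 + 7 = 37.

37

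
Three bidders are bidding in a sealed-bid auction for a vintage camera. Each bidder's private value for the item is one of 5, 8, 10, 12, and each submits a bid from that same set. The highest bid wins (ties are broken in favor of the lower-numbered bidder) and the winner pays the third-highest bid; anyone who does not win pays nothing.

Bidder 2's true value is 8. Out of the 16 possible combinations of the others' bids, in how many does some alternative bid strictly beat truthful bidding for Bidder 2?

Others bid (5, 10): truth gives 0; bid 10 gives 3 > 0. Violating.
Others bid (5, 12): truth gives 0; bid 12 gives 3 > 0. Violating.
Others bid (8, 5): truth gives 0; bid 10 gives 3 > 0. Violating.
Others bid (10, 5): truth gives 0; bid 12 gives 3 > 0. Violating.
Others bid (5, 5): truth gives 3; no alternative beats it.
Others bid (5, 8): truth gives 3; no alternative beats it.
(Checking all 16 profiles: 4 have a profitable deviation, 12 do not.)

4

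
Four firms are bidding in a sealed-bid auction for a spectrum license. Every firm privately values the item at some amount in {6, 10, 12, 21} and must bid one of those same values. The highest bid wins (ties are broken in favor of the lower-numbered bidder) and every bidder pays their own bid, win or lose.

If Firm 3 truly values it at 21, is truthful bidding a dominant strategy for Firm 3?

Consider the case where Firm 1 bids 6, Firm 2 bids 6 and Firm 4 bids 6.
Truthful bid 21: wins, pays 21, utility 21 - 21 = 0.
Bid 10 instead: wins, pays 10, utility 21 - 10 = 11.
Since 11 > 0, bidding 10 is strictly better here, so truthful bidding is not dominant.

No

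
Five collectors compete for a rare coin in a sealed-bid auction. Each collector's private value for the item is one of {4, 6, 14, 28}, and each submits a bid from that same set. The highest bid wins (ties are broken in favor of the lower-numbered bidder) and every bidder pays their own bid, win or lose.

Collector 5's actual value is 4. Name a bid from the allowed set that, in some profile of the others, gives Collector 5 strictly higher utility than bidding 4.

6

Suppose Collector 1 bids 4, Collector 2 bids 4, Collector 3 bids 4 and Collector 4 bids 4.
Bid 4: loses but pays 4, utility -4.
Bid 6: wins, pays 6, utility 4 - 6 = -2.
So bidding 6 beats truth here (-2 > -4).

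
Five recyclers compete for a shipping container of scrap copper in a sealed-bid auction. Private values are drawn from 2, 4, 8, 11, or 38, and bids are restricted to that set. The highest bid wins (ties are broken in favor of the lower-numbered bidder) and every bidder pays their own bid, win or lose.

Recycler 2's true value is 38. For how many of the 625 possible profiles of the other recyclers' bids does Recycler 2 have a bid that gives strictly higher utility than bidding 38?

Others bid (2, 2, 2, 2): truth gives 0; bid 4 gives 34 > 0. Violating.
Others bid (2, 2, 2, 4): truth gives 0; bid 4 gives 34 > 0. Violating.
Others bid (2, 2, 2, 8): truth gives 0; bid 8 gives 30 > 0. Violating.
Others bid (2, 2, 2, 11): truth gives 0; bid 11 gives 27 > 0. Violating.
Others bid (2, 2, 2, 38): truth gives 0; no alternative beats it.
Others bid (2, 2, 4, 38): truth gives 0; no alternative beats it.
(Checking all 625 profiles: 317 have a profitable deviation, 308 do not.)

317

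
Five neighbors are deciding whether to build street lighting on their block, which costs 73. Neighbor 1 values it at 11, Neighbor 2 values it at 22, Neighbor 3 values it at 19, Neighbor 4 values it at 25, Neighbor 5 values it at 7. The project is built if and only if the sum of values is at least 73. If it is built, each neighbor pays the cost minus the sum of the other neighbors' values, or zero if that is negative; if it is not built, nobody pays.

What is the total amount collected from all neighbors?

Total value 84 ≥ cost 73, so it is built.
Neighbor 1: others sum to 73; max(0, 73 - 73) = 0.
Neighbor 2: others sum to 62; max(0, 73 - 62) = 11.
Neighbor 3: others sum to 65; max(0, 73 - 65) = 8.
Neighbor 4: others sum to 59; max(0, 73 - 59) = 14.
Neighbor 5: others sum to 77; max(0, 73 - 77) = 0.
Total collected = 0 + 11 + 8 + 14 + 0 = 33.

33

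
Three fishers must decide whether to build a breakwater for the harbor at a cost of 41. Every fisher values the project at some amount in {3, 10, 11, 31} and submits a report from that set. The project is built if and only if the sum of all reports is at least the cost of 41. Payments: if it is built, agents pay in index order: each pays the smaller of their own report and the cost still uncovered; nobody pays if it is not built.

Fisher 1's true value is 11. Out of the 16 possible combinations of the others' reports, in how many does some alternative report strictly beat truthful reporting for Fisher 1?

7

Others report (3, 31): truth gives 0; report 10 gives 1 > 0. Violating.
Others report (10, 31): truth gives 0; report 3 gives 8 > 0. Violating.
Others report (11, 31): truth gives 0; report 3 gives 8 > 0. Violating.
Others report (31, 3): truth gives 0; report 10 gives 1 > 0. Violating.
Others report (3, 3): truth gives 0; no alternative beats it.
Others report (3, 10): truth gives 0; no alternative beats it.
(Checking all 16 profiles: 7 have a profitable deviation, 9 do not.)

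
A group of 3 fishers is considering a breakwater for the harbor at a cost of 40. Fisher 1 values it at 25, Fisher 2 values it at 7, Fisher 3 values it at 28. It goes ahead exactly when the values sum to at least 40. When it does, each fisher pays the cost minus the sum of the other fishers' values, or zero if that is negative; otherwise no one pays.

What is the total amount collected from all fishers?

13

Total value 60 ≥ cost 40, so it is built.
Fisher 1: others sum to 35; max(0, 40 - 35) = 5.
Fisher 2: others sum to 53; max(0, 40 - 53) = 0.
Fisher 3: others sum to 32; max(0, 40 - 32) = 8.
Total collected = 5 + 0 + 8 = 13.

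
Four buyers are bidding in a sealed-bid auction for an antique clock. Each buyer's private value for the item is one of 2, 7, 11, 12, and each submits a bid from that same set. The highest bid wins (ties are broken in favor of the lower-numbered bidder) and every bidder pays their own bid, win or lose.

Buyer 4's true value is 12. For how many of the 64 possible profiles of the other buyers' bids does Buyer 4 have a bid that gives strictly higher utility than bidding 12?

Others bid (2, 2, 2): truth gives 0; bid 7 gives 5 > 0. Violating.
Others bid (2, 2, 7): truth gives 0; bid 11 gives 1 > 0. Violating.
Others bid (2, 2, 12): truth gives -12; bid 2 gives -2 > -12. Violating.
Others bid (2, 7, 2): truth gives 0; bid 11 gives 1 > 0. Violating.
Others bid (2, 2, 11): truth gives 0; no alternative beats it.
Others bid (2, 7, 11): truth gives 0; no alternative beats it.
(Checking all 64 profiles: 45 have a profitable deviation, 19 do not.)

45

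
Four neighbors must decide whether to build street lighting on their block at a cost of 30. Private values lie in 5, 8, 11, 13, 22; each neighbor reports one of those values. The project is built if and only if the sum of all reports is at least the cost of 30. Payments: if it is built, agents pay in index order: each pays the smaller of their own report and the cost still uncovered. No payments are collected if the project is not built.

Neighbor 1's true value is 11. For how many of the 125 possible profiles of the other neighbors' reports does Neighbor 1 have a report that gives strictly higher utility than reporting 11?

115

Others report (5, 5, 13): truth gives 0; report 8 gives 3 > 0. Violating.
Others report (5, 5, 22): truth gives 0; report 5 gives 6 > 0. Violating.
Others report (5, 8, 11): truth gives 0; report 8 gives 3 > 0. Violating.
Others report (5, 8, 13): truth gives 0; report 5 gives 6 > 0. Violating.
Others report (5, 5, 5): truth gives 0; no alternative beats it.
Others report (5, 5, 8): truth gives 0; no alternative beats it.
(Checking all 125 profiles: 115 have a profitable deviation, 10 do not.)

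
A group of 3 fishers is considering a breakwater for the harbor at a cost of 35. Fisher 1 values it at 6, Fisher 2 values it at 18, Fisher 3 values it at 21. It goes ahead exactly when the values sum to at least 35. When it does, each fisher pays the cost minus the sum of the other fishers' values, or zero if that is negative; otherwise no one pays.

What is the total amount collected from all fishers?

Total value 45 ≥ cost 35, so it is built.
Fisher 1: others sum to 39; max(0, 35 - 39) = 0.
Fisher 2: others sum to 27; max(0, 35 - 27) = 8.
Fisher 3: others sum to 24; max(0, 35 - 24) = 11.
Total collected = 0 + 8 + 11 = 19.

19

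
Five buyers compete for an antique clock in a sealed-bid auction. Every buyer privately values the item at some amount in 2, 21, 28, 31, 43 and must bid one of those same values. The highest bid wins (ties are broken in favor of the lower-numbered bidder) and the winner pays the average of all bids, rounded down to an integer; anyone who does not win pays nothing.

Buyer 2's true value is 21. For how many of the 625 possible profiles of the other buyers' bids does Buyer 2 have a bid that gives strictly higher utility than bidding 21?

72

Others bid (2, 2, 2, 28): truth gives 0; bid 28 gives 9 > 0. Violating.
Others bid (2, 2, 2, 31): truth gives 0; bid 31 gives 8 > 0. Violating.
Others bid (2, 2, 2, 43): truth gives 0; bid 43 gives 3 > 0. Violating.
Others bid (2, 2, 21, 28): truth gives 0; bid 28 gives 5 > 0. Violating.
Others bid (2, 2, 2, 2): truth gives 16; no alternative beats it.
Others bid (2, 2, 2, 21): truth gives 12; no alternative beats it.
(Checking all 625 profiles: 72 have a profitable deviation, 553 do not.)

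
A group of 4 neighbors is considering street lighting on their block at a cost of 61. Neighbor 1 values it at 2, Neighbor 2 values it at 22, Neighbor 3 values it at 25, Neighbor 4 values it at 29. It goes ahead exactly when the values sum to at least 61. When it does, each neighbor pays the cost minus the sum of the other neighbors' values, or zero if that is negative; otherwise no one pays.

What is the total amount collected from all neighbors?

Total value 78 ≥ cost 61, so it is built.
Neighbor 1: others sum to 76; max(0, 61 - 76) = 0.
Neighbor 2: others sum to 56; max(0, 61 - 56) = 5.
Neighbor 3: others sum to 53; max(0, 61 - 53) = 8.
Neighbor 4: others sum to 49; max(0, 61 - 49) = 12.
Total collected = 0 + 5 + 8 + 12 = 25.

25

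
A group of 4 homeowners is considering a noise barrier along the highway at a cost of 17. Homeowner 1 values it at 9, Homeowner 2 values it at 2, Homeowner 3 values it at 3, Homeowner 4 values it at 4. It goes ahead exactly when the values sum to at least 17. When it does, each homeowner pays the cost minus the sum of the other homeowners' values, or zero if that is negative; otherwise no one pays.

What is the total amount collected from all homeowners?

Total value 18 ≥ cost 17, so it is built.
Homeowner 1: others sum to 9; max(0, 17 - 9) = 8.
Homeowner 2: others sum to 16; max(0, 17 - 16) = 1.
Homeowner 3: others sum to 15; max(0, 17 - 15) = 2.
Homeowner 4: others sum to 14; max(0, 17 - 14) = 3.
Total collected = 8 + 1 + 2 + 3 = 14.

14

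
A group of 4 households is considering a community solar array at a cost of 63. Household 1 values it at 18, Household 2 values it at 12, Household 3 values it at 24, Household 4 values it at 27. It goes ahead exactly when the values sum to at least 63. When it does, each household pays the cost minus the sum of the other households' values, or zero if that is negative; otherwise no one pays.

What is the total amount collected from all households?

Total value 81 ≥ cost 63, so it is built.
Household 1: others sum to 63; max(0, 63 - 63) = 0.
Household 2: others sum to 69; max(0, 63 - 69) = 0.
Household 3: others sum to 57; max(0, 63 - 57) = 6.
Household 4: others sum to 54; max(0, 63 - 54) = 9.
Total collected = 0 + 0 + 6 + 9 = 15.

15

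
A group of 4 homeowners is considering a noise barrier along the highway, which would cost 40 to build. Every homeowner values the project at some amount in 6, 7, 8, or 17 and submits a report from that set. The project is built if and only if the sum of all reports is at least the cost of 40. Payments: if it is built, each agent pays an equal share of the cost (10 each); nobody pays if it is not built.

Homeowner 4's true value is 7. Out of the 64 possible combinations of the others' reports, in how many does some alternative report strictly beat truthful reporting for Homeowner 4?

3

Others report (8, 8, 17): truth gives -3; report 6 gives 0 > -3. Violating.
Others report (8, 17, 8): truth gives -3; report 6 gives 0 > -3. Violating.
Others report (17, 8, 8): truth gives -3; report 6 gives 0 > -3. Violating.
Others report (6, 6, 6): truth gives 0; no alternative beats it.
Others report (6, 6, 7): truth gives 0; no alternative beats it.
(Checking all 64 profiles: 3 have a profitable deviation, 61 do not.)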